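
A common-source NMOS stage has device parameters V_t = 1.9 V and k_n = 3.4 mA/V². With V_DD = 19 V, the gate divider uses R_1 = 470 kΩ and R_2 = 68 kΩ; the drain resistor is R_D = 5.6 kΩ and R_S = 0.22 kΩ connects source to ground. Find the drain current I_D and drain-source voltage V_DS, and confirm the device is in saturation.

V_G = V_DD·R_2/(R_1+R_2) = 19×68/538 = 2.4 V.
Assume saturation: I_D = (k_n/2)(V_GS − V_t)² with V_GS = V_G − I_D·R_S = 2.4 − 0.22·I_D.
Substituting gives 0.0823·I_D² − 1.38·I_D + 0.428 = 0, with roots I_D = 0.317 or 16.4 mA.
The root I_D = 16.4 mA gives V_GS = -1.21 V ≤ V_t, so take I_D = 0.317 mA.
Then V_GS = 2.33 V and V_DS = V_DD − I_D(R_D+R_S) = 19 − 0.317×5.82 = 17.2 V.
Saturation requires V_DS ≥ V_GS − V_t = 0.432 V; 17.2 ≥ 0.432 ✓.

I_D ≈ 0.32 mA, V_DS ≈ 17 V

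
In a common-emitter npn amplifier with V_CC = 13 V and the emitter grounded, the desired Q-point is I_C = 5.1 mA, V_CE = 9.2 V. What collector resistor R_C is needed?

Collector loop: V_CC = I_C·R_C + V_CE.
R_C = (V_CC − V_CE)/I_C = (13 − 9.2)/5.1 = 0.745 kΩ.

R_C ≈ 0.75 kΩ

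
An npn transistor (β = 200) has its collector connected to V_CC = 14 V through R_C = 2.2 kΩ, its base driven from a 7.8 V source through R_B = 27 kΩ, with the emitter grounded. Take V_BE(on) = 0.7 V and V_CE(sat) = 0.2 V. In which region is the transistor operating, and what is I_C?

saturation; I_C ≈ 6.3 mA

Assume active: I_B = (7.8 − 0.7)/27 = 0.263 mA, giving I_C = β·I_B = 52.6 mA.
But then V_CE = 14 − 52.6×2.2 = -102 V < V_CE(sat) = 0.2 V — impossible in the active region.
So the transistor is saturated. With V_CE = 0.2 V, I_C = (V_CC − 0.2)/R_C = 13.8/2.2 = 6.27 mA.
Check: β·I_B = 52.6 mA > I_C = 6.27 mA, confirming saturation.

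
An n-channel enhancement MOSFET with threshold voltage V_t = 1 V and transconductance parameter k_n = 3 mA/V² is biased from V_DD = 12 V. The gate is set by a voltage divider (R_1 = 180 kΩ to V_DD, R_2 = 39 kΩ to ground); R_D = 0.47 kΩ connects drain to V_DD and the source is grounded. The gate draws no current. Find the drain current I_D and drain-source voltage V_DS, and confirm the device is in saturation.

I_D ≈ 1.9 mA, V_DS ≈ 11 V

V_G = V_DD·R_2/(R_1+R_2) = 12×39/219 = 2.14 V. With the source grounded, V_GS = V_G = 2.14 V.
Assume saturation: I_D = (k_n/2)(V_GS − V_t)² = (3/2)×(2.14 − 1)² = 1.5×1.14² = 1.94 mA.
V_DS = V_DD − I_D·R_D = 12 − 1.94×0.47 = 11.1 V.
Saturation requires V_DS ≥ V_GS − V_t = 1.14 V; 11.1 ≥ 1.14 ✓.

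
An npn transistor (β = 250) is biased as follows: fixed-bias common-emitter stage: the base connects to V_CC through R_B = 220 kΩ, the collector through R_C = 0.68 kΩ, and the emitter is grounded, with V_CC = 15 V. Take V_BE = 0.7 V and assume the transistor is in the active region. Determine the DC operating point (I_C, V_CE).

Base loop: V_CC = I_B·R_B + V_BE, so I_B = (15 − 0.7)/220 kΩ = 0.065 mA.
In the active region I_C = β·I_B = 250 × 0.065 = 16.2 mA.
Collector loop: V_CE = V_CC − I_C·R_C = 15 − 16.2×0.68 = 3.95 V.
Since V_CE = 3.95 V > V_CE(sat) ≈ 0.2 V, the transistor is in the active region as assumed.

I_C ≈ 16 mA, V_CE ≈ 3.9 V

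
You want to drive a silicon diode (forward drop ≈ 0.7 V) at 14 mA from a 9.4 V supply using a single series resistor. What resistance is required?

The resistor drops V_S − V_D = 9.4 − 0.7 = 8.7 V at 14 mA.
R = 8.7 V / 14 mA = 0.621 kΩ.

R ≈ 0.62 kΩ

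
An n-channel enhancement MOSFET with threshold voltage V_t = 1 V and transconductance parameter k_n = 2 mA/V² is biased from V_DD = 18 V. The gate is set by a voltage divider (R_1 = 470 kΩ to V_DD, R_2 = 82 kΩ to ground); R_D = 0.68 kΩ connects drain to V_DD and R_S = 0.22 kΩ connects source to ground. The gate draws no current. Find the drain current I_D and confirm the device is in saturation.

I_D ≈ 1.7 mA

V_G = V_DD·R_2/(R_1+R_2) = 18×82/552 = 2.67 V.
Assume saturation: I_D = (k_n/2)(V_GS − V_t)² with V_GS = V_G − I_D·R_S = 2.67 − 0.22·I_D.
Substituting gives 0.0484·I_D² − 1.74·I_D + 2.8 = 0, with roots I_D = 1.69 or 34.2 mA.
The root I_D = 34.2 mA gives V_GS = -4.85 V ≤ V_t, so take I_D = 1.69 mA.
Then V_GS = 2.3 V and V_DS = V_DD − I_D(R_D+R_S) = 18 − 1.69×0.9 = 16.5 V.
Saturation requires V_DS ≥ V_GS − V_t = 1.3 V; 16.5 ≥ 1.3 ✓.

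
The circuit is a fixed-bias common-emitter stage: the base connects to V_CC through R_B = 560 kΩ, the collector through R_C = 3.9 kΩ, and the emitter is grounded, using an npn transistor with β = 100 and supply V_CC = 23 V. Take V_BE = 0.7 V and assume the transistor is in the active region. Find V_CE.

V_CE ≈ 7.5 V

Base loop: V_CC = I_B·R_B + V_BE, so I_B = (23 − 0.7)/560 kΩ = 0.0398 mA.
In the active region I_C = β·I_B = 100 × 0.0398 = 3.98 mA.
Collector loop: V_CE = V_CC − I_C·R_C = 23 − 3.98×3.9 = 7.47 V.
Since V_CE = 7.47 V > V_CE(sat) ≈ 0.2 V, the transistor is in the active region as assumed.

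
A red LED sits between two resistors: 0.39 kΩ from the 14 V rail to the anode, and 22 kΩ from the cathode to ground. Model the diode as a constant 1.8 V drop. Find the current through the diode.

The two resistors are in series with the diode, so KVL gives 14 = I·0.39 + 1.8 + I·22.
I = (14 − 1.8) / (0.39 + 22) kΩ = 12.2 / 22.4 = 0.545 mA.

I ≈ 0.54 mA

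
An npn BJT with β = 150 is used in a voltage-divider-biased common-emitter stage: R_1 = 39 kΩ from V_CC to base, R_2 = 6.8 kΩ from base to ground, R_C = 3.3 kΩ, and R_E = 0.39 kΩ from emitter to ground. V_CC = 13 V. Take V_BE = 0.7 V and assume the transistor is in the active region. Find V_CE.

V_CE ≈ 2.5 V

Thevenize the base divider: V_Th = V_CC·R_2/(R_1+R_2) = 13×6.8/45.8 = 1.93 V, R_Th = R_1‖R_2 = 5.79 kΩ.
Base-emitter loop: V_Th = I_B·R_Th + V_BE + (β+1)I_B·R_E, so I_B = (1.93 − 0.7) / (5.79 + 151×0.39) = 0.019 mA.
I_C = β·I_B = 150×0.019 = 2.85 mA, and I_E = (β+1)I_B = 2.87 mA.
V_CE = V_CC − I_C·R_C − I_E·R_E = 13 − 2.85×3.3 − 2.87×0.39 = 2.47 V.
V_CE = 2.47 V > 0.2 V confirms active-region operation.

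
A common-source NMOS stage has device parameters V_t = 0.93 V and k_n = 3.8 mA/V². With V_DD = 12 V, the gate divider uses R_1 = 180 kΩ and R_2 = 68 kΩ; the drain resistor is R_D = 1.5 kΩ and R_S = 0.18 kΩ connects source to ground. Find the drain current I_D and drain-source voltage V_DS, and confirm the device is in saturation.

I_D ≈ 4.5 mA, V_DS ≈ 4.4 V

V_G = V_DD·R_2/(R_1+R_2) = 12×68/248 = 3.29 V.
Assume saturation: I_D = (k_n/2)(V_GS − V_t)² with V_GS = V_G − I_D·R_S = 3.29 − 0.18·I_D.
Substituting gives 0.0616·I_D² − 2.61·I_D + 10.6 = 0, with roots I_D = 4.53 or 37.9 mA.
The root I_D = 37.9 mA gives V_GS = -3.54 V ≤ V_t, so take I_D = 4.53 mA.
Then V_GS = 2.47 V and V_DS = V_DD − I_D(R_D+R_S) = 12 − 4.53×1.68 = 4.39 V.
Saturation requires V_DS ≥ V_GS − V_t = 1.54 V; 4.39 ≥ 1.54 ✓.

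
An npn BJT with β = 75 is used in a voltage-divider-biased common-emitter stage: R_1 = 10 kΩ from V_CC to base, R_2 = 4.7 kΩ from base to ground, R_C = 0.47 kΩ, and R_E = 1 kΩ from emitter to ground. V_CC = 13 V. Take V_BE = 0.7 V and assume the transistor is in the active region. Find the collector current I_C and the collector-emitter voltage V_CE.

Thevenize the base divider: V_Th = V_CC·R_2/(R_1+R_2) = 13×4.7/14.7 = 4.16 V, R_Th = R_1‖R_2 = 3.2 kΩ.
Base-emitter loop: V_Th = I_B·R_Th + V_BE + (β+1)I_B·R_E, so I_B = (4.16 − 0.7) / (3.2 + 76×1) = 0.0436 mA.
I_C = β·I_B = 75×0.0436 = 3.27 mA, and I_E = (β+1)I_B = 3.32 mA.
V_CE = V_CC − I_C·R_C − I_E·R_E = 13 − 3.27×0.47 − 3.32×1 = 8.14 V.
V_CE = 8.14 V > 0.2 V confirms active-region operation.

I_C ≈ 3.3 mA, V_CE ≈ 8.1 V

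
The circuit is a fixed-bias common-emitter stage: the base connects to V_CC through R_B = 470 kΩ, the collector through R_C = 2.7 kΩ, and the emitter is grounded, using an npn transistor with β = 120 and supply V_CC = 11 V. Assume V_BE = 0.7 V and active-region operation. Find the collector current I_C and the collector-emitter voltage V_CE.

I_C ≈ 2.6 mA, V_CE ≈ 3.9 V

Base loop: V_CC = I_B·R_B + V_BE, so I_B = (11 − 0.7)/470 kΩ = 0.0219 mA.
In the active region I_C = β·I_B = 120 × 0.0219 = 2.63 mA.
Collector loop: V_CE = V_CC − I_C·R_C = 11 − 2.63×2.7 = 3.9 V.
Since V_CE = 3.9 V > V_CE(sat) ≈ 0.2 V, the transistor is in the active region as assumed.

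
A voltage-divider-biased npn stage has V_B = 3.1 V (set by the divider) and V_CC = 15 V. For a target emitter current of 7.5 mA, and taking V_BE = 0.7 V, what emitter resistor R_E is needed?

V_E = V_B − V_BE = 3.1 − 0.7 = 2.4 V.
R_E = V_E / I_E = 2.4 / 7.5 = 0.32 kΩ.

R_E ≈ 0.32 kΩ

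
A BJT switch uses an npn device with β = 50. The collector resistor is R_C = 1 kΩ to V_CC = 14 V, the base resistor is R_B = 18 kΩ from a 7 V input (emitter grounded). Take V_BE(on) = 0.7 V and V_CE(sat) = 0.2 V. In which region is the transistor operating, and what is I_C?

saturation; I_C ≈ 14 mA

Assume active: I_B = (7 − 0.7)/18 = 0.35 mA, giving I_C = β·I_B = 17.5 mA.
But then V_CE = 14 − 17.5×1 = -3.5 V < V_CE(sat) = 0.2 V — impossible in the active region.
So the transistor is saturated. With V_CE = 0.2 V, I_C = (V_CC − 0.2)/R_C = 13.8/1 = 13.8 mA.
Check: β·I_B = 17.5 mA > I_C = 13.8 mA, confirming saturation.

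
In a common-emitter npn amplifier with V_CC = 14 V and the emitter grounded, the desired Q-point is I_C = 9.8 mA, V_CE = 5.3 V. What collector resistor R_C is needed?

R_C ≈ 0.89 kΩ

Collector loop: V_CC = I_C·R_C + V_CE.
R_C = (V_CC − V_CE)/I_C = (14 − 5.3)/9.8 = 0.888 kΩ.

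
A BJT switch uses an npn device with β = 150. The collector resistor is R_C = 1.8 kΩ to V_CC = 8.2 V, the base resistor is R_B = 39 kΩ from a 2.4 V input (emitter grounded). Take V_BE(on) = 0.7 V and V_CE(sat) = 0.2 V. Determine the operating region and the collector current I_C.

Assume active: I_B = (2.4 − 0.7)/39 = 0.0436 mA, giving I_C = β·I_B = 6.54 mA.
But then V_CE = 8.2 − 6.54×1.8 = -3.57 V < V_CE(sat) = 0.2 V — impossible in the active region.
So the transistor is saturated. With V_CE = 0.2 V, I_C = (V_CC − 0.2)/R_C = 8/1.8 = 4.44 mA.
Check: β·I_B = 6.54 mA > I_C = 4.44 mA, confirming saturation.

saturation; I_C ≈ 4.4 mA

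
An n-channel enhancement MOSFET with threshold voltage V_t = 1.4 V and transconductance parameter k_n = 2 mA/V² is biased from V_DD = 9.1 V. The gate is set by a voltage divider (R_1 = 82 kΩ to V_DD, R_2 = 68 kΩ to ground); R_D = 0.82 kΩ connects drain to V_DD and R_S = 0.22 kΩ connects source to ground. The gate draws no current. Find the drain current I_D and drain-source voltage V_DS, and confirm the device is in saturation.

I_D ≈ 3.7 mA, V_DS ≈ 5.3 V

V_G = V_DD·R_2/(R_1+R_2) = 9.1×68/150 = 4.13 V.
Assume saturation: I_D = (k_n/2)(V_GS − V_t)² with V_GS = V_G − I_D·R_S = 4.13 − 0.22·I_D.
Substituting gives 0.0484·I_D² − 2.2·I_D + 7.43 = 0, with roots I_D = 3.67 or 41.8 mA.
The root I_D = 41.8 mA gives V_GS = -5.06 V ≤ V_t, so take I_D = 3.67 mA.
Then V_GS = 3.32 V and V_DS = V_DD − I_D(R_D+R_S) = 9.1 − 3.67×1.04 = 5.28 V.
Saturation requires V_DS ≥ V_GS − V_t = 1.92 V; 5.28 ≥ 1.92 ✓.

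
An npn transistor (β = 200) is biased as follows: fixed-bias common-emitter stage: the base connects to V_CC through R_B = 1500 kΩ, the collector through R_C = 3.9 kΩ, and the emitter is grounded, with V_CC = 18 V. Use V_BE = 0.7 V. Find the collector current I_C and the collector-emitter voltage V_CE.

Base loop: V_CC = I_B·R_B + V_BE, so I_B = (18 − 0.7)/1500 kΩ = 0.0115 mA.
In the active region I_C = β·I_B = 200 × 0.0115 = 2.31 mA.
Collector loop: V_CE = V_CC − I_C·R_C = 18 − 2.31×3.9 = 9 V.
Since V_CE = 9 V > V_CE(sat) ≈ 0.2 V, the transistor is in the active region as assumed.

I_C ≈ 2.3 mA, V_CE ≈ 9 V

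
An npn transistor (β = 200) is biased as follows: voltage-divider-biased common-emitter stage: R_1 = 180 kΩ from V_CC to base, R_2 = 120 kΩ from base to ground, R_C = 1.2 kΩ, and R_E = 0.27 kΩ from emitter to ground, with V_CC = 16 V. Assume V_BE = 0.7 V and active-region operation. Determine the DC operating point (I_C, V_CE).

Thevenize the base divider: V_Th = V_CC·R_2/(R_1+R_2) = 16×120/300 = 6.4 V, R_Th = R_1‖R_2 = 72 kΩ.
Base-emitter loop: V_Th = I_B·R_Th + V_BE + (β+1)I_B·R_E, so I_B = (6.4 − 0.7) / (72 + 201×0.27) = 0.0451 mA.
I_C = β·I_B = 200×0.0451 = 9.03 mA, and I_E = (β+1)I_B = 9.07 mA.
V_CE = V_CC − I_C·R_C − I_E·R_E = 16 − 9.03×1.2 − 9.07×0.27 = 2.72 V.
V_CE = 2.72 V > 0.2 V confirms active-region operation.

I_C ≈ 9 mA, V_CE ≈ 2.7 V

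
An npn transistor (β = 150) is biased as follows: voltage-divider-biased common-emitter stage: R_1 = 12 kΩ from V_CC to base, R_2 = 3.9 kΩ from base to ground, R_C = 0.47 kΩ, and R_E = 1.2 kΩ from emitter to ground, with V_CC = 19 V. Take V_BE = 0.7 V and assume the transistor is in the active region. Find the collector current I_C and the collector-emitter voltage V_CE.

Thevenize the base divider: V_Th = V_CC·R_2/(R_1+R_2) = 19×3.9/15.9 = 4.66 V, R_Th = R_1‖R_2 = 2.94 kΩ.
Base-emitter loop: V_Th = I_B·R_Th + V_BE + (β+1)I_B·R_E, so I_B = (4.66 − 0.7) / (2.94 + 151×1.2) = 0.0215 mA.
I_C = β·I_B = 150×0.0215 = 3.23 mA, and I_E = (β+1)I_B = 3.25 mA.
V_CE = V_CC − I_C·R_C − I_E·R_E = 19 − 3.23×0.47 − 3.25×1.2 = 13.6 V.
V_CE = 13.6 V > 0.2 V confirms active-region operation.

I_C ≈ 3.2 mA, V_CE ≈ 14 V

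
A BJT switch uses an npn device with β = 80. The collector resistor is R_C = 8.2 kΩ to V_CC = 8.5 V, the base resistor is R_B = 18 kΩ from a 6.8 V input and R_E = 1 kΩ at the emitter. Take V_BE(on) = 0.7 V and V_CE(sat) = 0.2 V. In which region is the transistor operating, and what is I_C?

saturation; I_C ≈ 0.87 mA

Assume active: I_B = (6.8 − 0.7)/(18 + 81×1) = 0.0616 mA, I_C = β·I_B = 4.93 mA.
Then V_CE = 8.5 − 4.93×8.2 − 4.99×1 = -36.9 V < 0.2 V — the active assumption fails.
Re-solve with V_CE = 0.2 V. KCL at the emitter: V_E/R_E = (V_BB−0.7−V_E)/R_B + (V_CC−0.2−V_E)/R_C, giving V_E = 1.15 V.
I_C = (V_CC − 0.2 − V_E)/R_C = (8.3 − 1.15)/8.2 = 0.872 mA.
Check: I_B = (6.1 − 1.15)/18 = 0.275 mA, and β·I_B = 22 mA > I_C, confirming saturation.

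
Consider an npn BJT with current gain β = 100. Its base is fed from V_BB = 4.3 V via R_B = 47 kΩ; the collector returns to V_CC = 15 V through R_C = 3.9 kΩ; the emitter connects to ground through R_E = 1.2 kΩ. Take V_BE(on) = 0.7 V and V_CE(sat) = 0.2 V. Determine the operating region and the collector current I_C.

active; I_C ≈ 2.1 mA

Assume active. Base-emitter loop: I_B = (V_BB − V_BE)/(R_B + (β+1)R_E) = (4.3 − 0.7)/(47 + 101×1.2) = 0.0214 mA.
I_C = β·I_B = 100×0.0214 = 2.14 mA.
V_CE = V_CC − I_C·R_C − I_E·R_E = 15 − 2.14×3.9 − 2.16×1.2 = 4.06 V > V_CE(sat), so the active-region assumption holds.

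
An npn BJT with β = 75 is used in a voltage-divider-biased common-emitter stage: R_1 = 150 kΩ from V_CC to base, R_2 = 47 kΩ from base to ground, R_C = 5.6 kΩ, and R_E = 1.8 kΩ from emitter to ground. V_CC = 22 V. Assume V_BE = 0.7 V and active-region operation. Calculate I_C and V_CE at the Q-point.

I_C ≈ 2 mA, V_CE ≈ 7.3 V

Thevenize the base divider: V_Th = V_CC·R_2/(R_1+R_2) = 22×47/197 = 5.25 V, R_Th = R_1‖R_2 = 35.8 kΩ.
Base-emitter loop: V_Th = I_B·R_Th + V_BE + (β+1)I_B·R_E, so I_B = (5.25 − 0.7) / (35.8 + 76×1.8) = 0.0264 mA.
I_C = β·I_B = 75×0.0264 = 1.98 mA, and I_E = (β+1)I_B = 2 mA.
V_CE = V_CC − I_C·R_C − I_E·R_E = 22 − 1.98×5.6 − 2×1.8 = 7.32 V.
V_CE = 7.32 V > 0.2 V confirms active-region operation.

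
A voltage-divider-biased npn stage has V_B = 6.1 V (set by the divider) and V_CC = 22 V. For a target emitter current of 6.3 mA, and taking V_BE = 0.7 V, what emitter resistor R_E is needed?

V_E = V_B − V_BE = 6.1 − 0.7 = 5.4 V.
R_E = V_E / I_E = 5.4 / 6.3 = 0.857 kΩ.

R_E ≈ 0.86 kΩ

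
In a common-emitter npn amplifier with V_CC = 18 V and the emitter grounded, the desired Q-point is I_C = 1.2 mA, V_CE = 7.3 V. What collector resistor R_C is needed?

Collector loop: V_CC = I_C·R_C + V_CE.
R_C = (V_CC − V_CE)/I_C = (18 − 7.3)/1.2 = 8.92 kΩ.

R_C ≈ 8.9 kΩ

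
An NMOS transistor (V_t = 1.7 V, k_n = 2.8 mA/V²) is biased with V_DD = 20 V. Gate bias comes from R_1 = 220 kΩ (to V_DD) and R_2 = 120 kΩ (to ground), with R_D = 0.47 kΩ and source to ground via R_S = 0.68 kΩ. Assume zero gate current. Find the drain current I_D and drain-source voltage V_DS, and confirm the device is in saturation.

V_G = V_DD·R_2/(R_1+R_2) = 20×120/340 = 7.06 V.
Assume saturation: I_D = (k_n/2)(V_GS − V_t)² with V_GS = V_G − I_D·R_S = 7.06 − 0.68·I_D.
Substituting gives 0.647·I_D² − 11.2·I_D + 40.2 = 0, with roots I_D = 5.08 or 12.2 mA.
The root I_D = 12.2 mA gives V_GS = -1.26 V ≤ V_t, so take I_D = 5.08 mA.
Then V_GS = 3.6 V and V_DS = V_DD − I_D(R_D+R_S) = 20 − 5.08×1.15 = 14.2 V.
Saturation requires V_DS ≥ V_GS − V_t = 1.9 V; 14.2 ≥ 1.9 ✓.

I_D ≈ 5.1 mA, V_DS ≈ 14 V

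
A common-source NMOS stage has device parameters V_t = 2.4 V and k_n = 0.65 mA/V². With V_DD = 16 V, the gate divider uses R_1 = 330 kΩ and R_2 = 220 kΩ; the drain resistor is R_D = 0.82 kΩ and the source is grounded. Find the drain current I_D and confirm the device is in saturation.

I_D ≈ 5.2 mA

V_G = V_DD·R_2/(R_1+R_2) = 16×220/550 = 6.4 V. With the source grounded, V_GS = V_G = 6.4 V.
Assume saturation: I_D = (k_n/2)(V_GS − V_t)² = (0.65/2)×(6.4 − 2.4)² = 0.325×4² = 5.2 mA.
V_DS = V_DD − I_D·R_D = 16 − 5.2×0.82 = 11.7 V.
Saturation requires V_DS ≥ V_GS − V_t = 4 V; 11.7 ≥ 4 ✓.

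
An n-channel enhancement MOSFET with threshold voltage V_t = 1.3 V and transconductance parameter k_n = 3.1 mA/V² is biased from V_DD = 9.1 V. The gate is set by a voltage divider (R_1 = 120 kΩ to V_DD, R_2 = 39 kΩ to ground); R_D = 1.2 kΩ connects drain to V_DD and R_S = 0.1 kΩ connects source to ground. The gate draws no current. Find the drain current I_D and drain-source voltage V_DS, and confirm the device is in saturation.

I_D ≈ 1.1 mA, V_DS ≈ 7.7 V

V_G = V_DD·R_2/(R_1+R_2) = 9.1×39/159 = 2.23 V.
Assume saturation: I_D = (k_n/2)(V_GS − V_t)² with V_GS = V_G − I_D·R_S = 2.23 − 0.1·I_D.
Substituting gives 0.0155·I_D² − 1.29·I_D + 1.35 = 0, with roots I_D = 1.06 or 82.1 mA.
The root I_D = 82.1 mA gives V_GS = -5.98 V ≤ V_t, so take I_D = 1.06 mA.
Then V_GS = 2.13 V and V_DS = V_DD − I_D(R_D+R_S) = 9.1 − 1.06×1.3 = 7.72 V.
Saturation requires V_DS ≥ V_GS − V_t = 0.826 V; 7.72 ≥ 0.826 ✓.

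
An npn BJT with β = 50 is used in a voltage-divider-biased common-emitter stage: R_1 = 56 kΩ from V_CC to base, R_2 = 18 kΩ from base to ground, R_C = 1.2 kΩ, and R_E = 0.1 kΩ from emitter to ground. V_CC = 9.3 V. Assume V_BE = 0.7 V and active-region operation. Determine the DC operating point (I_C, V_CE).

I_C ≈ 4.2 mA, V_CE ≈ 3.9 V

Thevenize the base divider: V_Th = V_CC·R_2/(R_1+R_2) = 9.3×18/74 = 2.26 V, R_Th = R_1‖R_2 = 13.6 kΩ.
Base-emitter loop: V_Th = I_B·R_Th + V_BE + (β+1)I_B·R_E, so I_B = (2.26 − 0.7) / (13.6 + 51×0.1) = 0.0834 mA.
I_C = β·I_B = 50×0.0834 = 4.17 mA, and I_E = (β+1)I_B = 4.26 mA.
V_CE = V_CC − I_C·R_C − I_E·R_E = 9.3 − 4.17×1.2 − 4.26×0.1 = 3.87 V.
V_CE = 3.87 V > 0.2 V confirms active-region operation.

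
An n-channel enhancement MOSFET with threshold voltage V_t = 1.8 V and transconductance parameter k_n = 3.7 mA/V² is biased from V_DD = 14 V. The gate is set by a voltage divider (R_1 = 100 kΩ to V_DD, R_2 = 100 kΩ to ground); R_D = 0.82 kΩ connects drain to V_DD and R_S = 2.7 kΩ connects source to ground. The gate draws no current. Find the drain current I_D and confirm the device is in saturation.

V_G = V_DD·R_2/(R_1+R_2) = 14×100/200 = 7 V.
Assume saturation: I_D = (k_n/2)(V_GS − V_t)² with V_GS = V_G − I_D·R_S = 7 − 2.7·I_D.
Substituting gives 13.5·I_D² − 52.9·I_D + 50 = 0, with roots I_D = 1.58 or 2.34 mA.
The root I_D = 2.34 mA gives V_GS = 0.675 V ≤ V_t, so take I_D = 1.58 mA.
Then V_GS = 2.73 V and V_DS = V_DD − I_D(R_D+R_S) = 14 − 1.58×3.52 = 8.43 V.
Saturation requires V_DS ≥ V_GS − V_t = 0.925 V; 8.43 ≥ 0.925 ✓.

I_D ≈ 1.6 mA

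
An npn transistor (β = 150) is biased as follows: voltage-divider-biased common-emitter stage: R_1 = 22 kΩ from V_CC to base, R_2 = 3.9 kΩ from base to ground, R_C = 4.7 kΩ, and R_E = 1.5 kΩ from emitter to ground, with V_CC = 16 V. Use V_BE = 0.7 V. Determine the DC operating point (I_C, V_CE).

I_C ≈ 1.1 mA, V_CE ≈ 9.1 V

Thevenize the base divider: V_Th = V_CC·R_2/(R_1+R_2) = 16×3.9/25.9 = 2.41 V, R_Th = R_1‖R_2 = 3.31 kΩ.
Base-emitter loop: V_Th = I_B·R_Th + V_BE + (β+1)I_B·R_E, so I_B = (2.41 − 0.7) / (3.31 + 151×1.5) = 0.00744 mA.
I_C = β·I_B = 150×0.00744 = 1.12 mA, and I_E = (β+1)I_B = 1.12 mA.
V_CE = V_CC − I_C·R_C − I_E·R_E = 16 − 1.12×4.7 − 1.12×1.5 = 9.07 V.
V_CE = 9.07 V > 0.2 V confirms active-region operation.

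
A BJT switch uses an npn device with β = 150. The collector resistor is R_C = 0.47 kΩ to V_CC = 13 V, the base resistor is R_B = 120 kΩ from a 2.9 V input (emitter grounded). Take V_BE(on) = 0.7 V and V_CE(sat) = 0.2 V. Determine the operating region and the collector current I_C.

Assume active. Base-emitter loop: I_B = (V_BB − V_BE)/R_B = (2.9 − 0.7)/120 = 0.0183 mA.
I_C = β·I_B = 150×0.0183 = 2.75 mA.
V_CE = V_CC − I_C·R_C = 13 − 2.75×0.47 = 11.7 V > V_CE(sat), so the active-region assumption holds.

active; I_C ≈ 2.8 mA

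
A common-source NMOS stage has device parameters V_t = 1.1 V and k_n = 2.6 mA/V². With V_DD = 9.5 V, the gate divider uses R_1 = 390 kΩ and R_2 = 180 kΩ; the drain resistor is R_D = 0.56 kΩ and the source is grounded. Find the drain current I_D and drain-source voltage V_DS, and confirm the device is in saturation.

I_D ≈ 4.7 mA, V_DS ≈ 6.9 V

V_G = V_DD·R_2/(R_1+R_2) = 9.5×180/570 = 3 V. With the source grounded, V_GS = V_G = 3 V.
Assume saturation: I_D = (k_n/2)(V_GS − V_t)² = (2.6/2)×(3 − 1.1)² = 1.3×1.9² = 4.69 mA.
V_DS = V_DD − I_D·R_D = 9.5 − 4.69×0.56 = 6.87 V.
Saturation requires V_DS ≥ V_GS − V_t = 1.9 V; 6.87 ≥ 1.9 ✓.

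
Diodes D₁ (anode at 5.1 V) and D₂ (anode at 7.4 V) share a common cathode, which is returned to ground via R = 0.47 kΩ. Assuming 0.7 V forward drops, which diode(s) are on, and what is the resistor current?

Only D₂ conducts; I_R ≈ 14 mA

Assume both conduct. Then node N would need to be at both 5.1−0.7 = 4.4 V and 7.4−0.7 = 6.7 V, which is impossible.
Assume only D₂ conducts: V_N = 7.4 − 0.7 = 6.7 V, so I_R = 6.7/0.47 = 14.3 mA.
Check D₁: its anode-to-cathode voltage is 5.1 − 6.7 = -1.6 V < 0.7 V, so it is off. The assumption is consistent.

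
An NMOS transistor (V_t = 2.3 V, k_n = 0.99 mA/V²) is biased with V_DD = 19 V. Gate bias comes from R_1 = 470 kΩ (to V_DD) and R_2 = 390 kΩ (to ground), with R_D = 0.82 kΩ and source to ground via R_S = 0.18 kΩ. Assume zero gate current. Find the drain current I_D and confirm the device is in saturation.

V_G = V_DD·R_2/(R_1+R_2) = 19×390/860 = 8.62 V.
Assume saturation: I_D = (k_n/2)(V_GS − V_t)² with V_GS = V_G − I_D·R_S = 8.62 − 0.18·I_D.
Substituting gives 0.016·I_D² − 2.13·I_D + 19.7 = 0, with roots I_D = 10.1 or 122 mA.
The root I_D = 122 mA gives V_GS = -13.4 V ≤ V_t, so take I_D = 10.1 mA.
Then V_GS = 6.81 V and V_DS = V_DD − I_D(R_D+R_S) = 19 − 10.1×1 = 8.95 V.
Saturation requires V_DS ≥ V_GS − V_t = 4.51 V; 8.95 ≥ 4.51 ✓.

I_D ≈ 10 mA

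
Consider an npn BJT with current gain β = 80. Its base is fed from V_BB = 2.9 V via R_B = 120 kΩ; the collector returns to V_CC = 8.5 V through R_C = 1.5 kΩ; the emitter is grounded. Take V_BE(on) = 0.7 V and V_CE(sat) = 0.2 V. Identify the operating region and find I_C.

active; I_C ≈ 1.5 mA

Assume active. Base-emitter loop: I_B = (V_BB − V_BE)/R_B = (2.9 − 0.7)/120 = 0.0183 mA.
I_C = β·I_B = 80×0.0183 = 1.47 mA.
V_CE = V_CC − I_C·R_C = 8.5 − 1.47×1.5 = 6.3 V > V_CE(sat), so the active-region assumption holds.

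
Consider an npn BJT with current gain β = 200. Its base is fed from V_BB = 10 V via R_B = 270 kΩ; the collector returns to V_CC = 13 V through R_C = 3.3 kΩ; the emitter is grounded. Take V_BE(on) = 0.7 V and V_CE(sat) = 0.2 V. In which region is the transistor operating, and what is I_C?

Assume active: I_B = (10 − 0.7)/270 = 0.0344 mA, giving I_C = β·I_B = 6.89 mA.
But then V_CE = 13 − 6.89×3.3 = -9.73 V < V_CE(sat) = 0.2 V — impossible in the active region.
So the transistor is saturated. With V_CE = 0.2 V, I_C = (V_CC − 0.2)/R_C = 12.8/3.3 = 3.88 mA.
Check: β·I_B = 6.89 mA > I_C = 3.88 mA, confirming saturation.

saturation; I_C ≈ 3.9 mA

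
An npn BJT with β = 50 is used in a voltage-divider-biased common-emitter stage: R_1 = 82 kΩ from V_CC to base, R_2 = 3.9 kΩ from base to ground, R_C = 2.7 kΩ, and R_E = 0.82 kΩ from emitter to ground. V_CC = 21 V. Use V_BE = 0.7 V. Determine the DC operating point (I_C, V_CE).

Thevenize the base divider: V_Th = V_CC·R_2/(R_1+R_2) = 21×3.9/85.9 = 0.953 V, R_Th = R_1‖R_2 = 3.72 kΩ.
Base-emitter loop: V_Th = I_B·R_Th + V_BE + (β+1)I_B·R_E, so I_B = (0.953 − 0.7) / (3.72 + 51×0.82) = 0.00556 mA.
I_C = β·I_B = 50×0.00556 = 0.278 mA, and I_E = (β+1)I_B = 0.284 mA.
V_CE = V_CC − I_C·R_C − I_E·R_E = 21 − 0.278×2.7 − 0.284×0.82 = 20 V.
V_CE = 20 V > 0.2 V confirms active-region operation.

I_C ≈ 0.28 mA, V_CE ≈ 20 V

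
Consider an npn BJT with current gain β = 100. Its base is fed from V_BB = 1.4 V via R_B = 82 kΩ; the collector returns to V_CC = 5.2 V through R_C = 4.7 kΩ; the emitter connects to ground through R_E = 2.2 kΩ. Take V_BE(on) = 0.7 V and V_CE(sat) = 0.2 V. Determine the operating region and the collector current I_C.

active; I_C ≈ 0.23 mA

Assume active. Base-emitter loop: I_B = (V_BB − V_BE)/(R_B + (β+1)R_E) = (1.4 − 0.7)/(82 + 101×2.2) = 0.0023 mA.
I_C = β·I_B = 100×0.0023 = 0.23 mA.
V_CE = V_CC − I_C·R_C − I_E·R_E = 5.2 − 0.23×4.7 − 0.232×2.2 = 3.61 V > V_CE(sat), so the active-region assumption holds.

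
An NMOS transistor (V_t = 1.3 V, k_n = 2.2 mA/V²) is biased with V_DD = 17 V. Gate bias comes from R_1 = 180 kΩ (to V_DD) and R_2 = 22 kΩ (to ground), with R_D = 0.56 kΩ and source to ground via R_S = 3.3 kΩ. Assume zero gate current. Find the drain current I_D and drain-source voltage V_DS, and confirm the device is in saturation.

V_G = V_DD·R_2/(R_1+R_2) = 17×22/202 = 1.85 V.
Assume saturation: I_D = (k_n/2)(V_GS − V_t)² with V_GS = V_G − I_D·R_S = 1.85 − 3.3·I_D.
Substituting gives 12·I_D² − 5·I_D + 0.335 = 0, with roots I_D = 0.0836 or 0.334 mA.
The root I_D = 0.334 mA gives V_GS = 0.749 V ≤ V_t, so take I_D = 0.0836 mA.
Then V_GS = 1.58 V and V_DS = V_DD − I_D(R_D+R_S) = 17 − 0.0836×3.86 = 16.7 V.
Saturation requires V_DS ≥ V_GS − V_t = 0.276 V; 16.7 ≥ 0.276 ✓.

I_D ≈ 0.084 mA, V_DS ≈ 17 V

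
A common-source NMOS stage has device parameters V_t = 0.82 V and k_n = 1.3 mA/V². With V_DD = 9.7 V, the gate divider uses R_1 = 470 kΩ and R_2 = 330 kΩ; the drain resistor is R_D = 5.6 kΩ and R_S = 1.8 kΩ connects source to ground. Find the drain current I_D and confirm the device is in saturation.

I_D ≈ 1.1 mA

V_G = V_DD·R_2/(R_1+R_2) = 9.7×330/800 = 4 V.
Assume saturation: I_D = (k_n/2)(V_GS − V_t)² with V_GS = V_G − I_D·R_S = 4 − 1.8·I_D.
Substituting gives 2.11·I_D² − 8.44·I_D + 6.58 = 0, with roots I_D = 1.06 or 2.95 mA.
The root I_D = 2.95 mA gives V_GS = -1.31 V ≤ V_t, so take I_D = 1.06 mA.
Then V_GS = 2.1 V and V_DS = V_DD − I_D(R_D+R_S) = 9.7 − 1.06×7.4 = 1.87 V.
Saturation requires V_DS ≥ V_GS − V_t = 1.28 V; 1.87 ≥ 1.28 ✓.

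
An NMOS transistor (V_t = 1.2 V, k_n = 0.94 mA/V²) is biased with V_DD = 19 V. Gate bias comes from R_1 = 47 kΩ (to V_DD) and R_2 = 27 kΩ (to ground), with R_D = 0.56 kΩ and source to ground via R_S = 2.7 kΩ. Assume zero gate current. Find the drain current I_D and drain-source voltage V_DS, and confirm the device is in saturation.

I_D ≈ 1.5 mA, V_DS ≈ 14 V

V_G = V_DD·R_2/(R_1+R_2) = 19×27/74 = 6.93 V.
Assume saturation: I_D = (k_n/2)(V_GS − V_t)² with V_GS = V_G − I_D·R_S = 6.93 − 2.7·I_D.
Substituting gives 3.43·I_D² − 15.5·I_D + 15.4 = 0, with roots I_D = 1.47 or 3.07 mA.
The root I_D = 3.07 mA gives V_GS = -1.36 V ≤ V_t, so take I_D = 1.47 mA.
Then V_GS = 2.97 V and V_DS = V_DD − I_D(R_D+R_S) = 19 − 1.47×3.26 = 14.2 V.
Saturation requires V_DS ≥ V_GS − V_t = 1.77 V; 14.2 ≥ 1.77 ✓.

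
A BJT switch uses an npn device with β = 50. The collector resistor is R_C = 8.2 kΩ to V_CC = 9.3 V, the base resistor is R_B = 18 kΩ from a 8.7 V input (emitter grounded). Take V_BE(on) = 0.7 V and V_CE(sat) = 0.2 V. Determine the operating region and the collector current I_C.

Assume active: I_B = (8.7 − 0.7)/18 = 0.444 mA, giving I_C = β·I_B = 22.2 mA.
But then V_CE = 9.3 − 22.2×8.2 = -173 V < V_CE(sat) = 0.2 V — impossible in the active region.
So the transistor is saturated. With V_CE = 0.2 V, I_C = (V_CC − 0.2)/R_C = 9.1/8.2 = 1.11 mA.
Check: β·I_B = 22.2 mA > I_C = 1.11 mA, confirming saturation.

saturation; I_C ≈ 1.1 mA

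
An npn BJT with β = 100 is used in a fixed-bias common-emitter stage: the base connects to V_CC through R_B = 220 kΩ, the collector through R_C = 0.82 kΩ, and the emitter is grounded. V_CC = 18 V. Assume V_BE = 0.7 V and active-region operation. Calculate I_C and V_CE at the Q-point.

Base loop: V_CC = I_B·R_B + V_BE, so I_B = (18 − 0.7)/220 kΩ = 0.0786 mA.
In the active region I_C = β·I_B = 100 × 0.0786 = 7.86 mA.
Collector loop: V_CE = V_CC − I_C·R_C = 18 − 7.86×0.82 = 11.6 V.
Since V_CE = 11.6 V > V_CE(sat) ≈ 0.2 V, the transistor is in the active region as assumed.

I_C ≈ 7.9 mA, V_CE ≈ 12 V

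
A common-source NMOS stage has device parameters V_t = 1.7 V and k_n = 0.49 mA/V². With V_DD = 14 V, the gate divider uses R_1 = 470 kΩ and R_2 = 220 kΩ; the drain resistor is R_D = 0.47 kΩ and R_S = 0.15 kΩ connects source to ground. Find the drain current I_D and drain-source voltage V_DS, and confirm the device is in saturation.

I_D ≈ 1.6 mA, V_DS ≈ 13 V

V_G = V_DD·R_2/(R_1+R_2) = 14×220/690 = 4.46 V.
Assume saturation: I_D = (k_n/2)(V_GS − V_t)² with V_GS = V_G − I_D·R_S = 4.46 − 0.15·I_D.
Substituting gives 0.00551·I_D² − 1.2·I_D + 1.87 = 0, with roots I_D = 1.57 or 217 mA.
The root I_D = 217 mA gives V_GS = -28 V ≤ V_t, so take I_D = 1.57 mA.
Then V_GS = 4.23 V and V_DS = V_DD − I_D(R_D+R_S) = 14 − 1.57×0.62 = 13 V.
Saturation requires V_DS ≥ V_GS − V_t = 2.53 V; 13 ≥ 2.53 ✓.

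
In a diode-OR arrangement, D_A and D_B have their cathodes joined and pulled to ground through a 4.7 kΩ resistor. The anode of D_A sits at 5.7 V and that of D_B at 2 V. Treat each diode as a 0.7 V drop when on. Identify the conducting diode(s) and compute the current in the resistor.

Assume both conduct. Then node N would need to be at both 5.7−0.7 = 5 V and 2−0.7 = 1.3 V, which is impossible.
Assume only D_A conducts: V_N = 5.7 − 0.7 = 5 V, so I_R = 5/4.7 = 1.06 mA.
Check D_B: its anode-to-cathode voltage is 2 − 5 = -3 V < 0.7 V, so it is off. The assumption is consistent.

Only D_A conducts; I_R ≈ 1.1 mA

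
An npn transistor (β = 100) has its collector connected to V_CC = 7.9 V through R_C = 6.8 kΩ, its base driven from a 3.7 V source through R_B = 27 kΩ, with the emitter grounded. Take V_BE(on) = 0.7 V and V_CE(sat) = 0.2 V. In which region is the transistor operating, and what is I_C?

Assume active: I_B = (3.7 − 0.7)/27 = 0.111 mA, giving I_C = β·I_B = 11.1 mA.
But then V_CE = 7.9 − 11.1×6.8 = -67.7 V < V_CE(sat) = 0.2 V — impossible in the active region.
So the transistor is saturated. With V_CE = 0.2 V, I_C = (V_CC − 0.2)/R_C = 7.7/6.8 = 1.13 mA.
Check: β·I_B = 11.1 mA > I_C = 1.13 mA, confirming saturation.

saturation; I_C ≈ 1.1 mA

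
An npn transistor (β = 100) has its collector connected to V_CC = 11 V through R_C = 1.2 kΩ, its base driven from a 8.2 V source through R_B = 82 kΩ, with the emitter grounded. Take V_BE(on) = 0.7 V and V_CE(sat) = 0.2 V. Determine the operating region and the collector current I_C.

saturation; I_C ≈ 9 mA

Assume active: I_B = (8.2 − 0.7)/82 = 0.0915 mA, giving I_C = β·I_B = 9.15 mA.
But then V_CE = 11 − 9.15×1.2 = 0.0244 V < V_CE(sat) = 0.2 V — impossible in the active region.
So the transistor is saturated. With V_CE = 0.2 V, I_C = (V_CC − 0.2)/R_C = 10.8/1.2 = 9 mA.
Check: β·I_B = 9.15 mA > I_C = 9 mA, confirming saturation.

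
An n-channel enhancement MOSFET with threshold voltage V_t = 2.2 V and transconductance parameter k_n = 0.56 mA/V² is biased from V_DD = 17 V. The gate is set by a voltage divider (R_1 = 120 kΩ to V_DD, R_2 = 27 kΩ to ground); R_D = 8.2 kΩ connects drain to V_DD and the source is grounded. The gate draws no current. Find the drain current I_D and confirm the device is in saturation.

V_G = V_DD·R_2/(R_1+R_2) = 17×27/147 = 3.12 V. With the source grounded, V_GS = V_G = 3.12 V.
Assume saturation: I_D = (k_n/2)(V_GS − V_t)² = (0.56/2)×(3.12 − 2.2)² = 0.28×0.922² = 0.238 mA.
V_DS = V_DD − I_D·R_D = 17 − 0.238×8.2 = 15 V.
Saturation requires V_DS ≥ V_GS − V_t = 0.922 V; 15 ≥ 0.922 ✓.

I_D ≈ 0.24 mA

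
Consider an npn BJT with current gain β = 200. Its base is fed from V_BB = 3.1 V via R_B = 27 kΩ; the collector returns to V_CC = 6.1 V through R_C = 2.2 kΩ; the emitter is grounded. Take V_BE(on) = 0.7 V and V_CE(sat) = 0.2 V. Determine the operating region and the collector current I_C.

Assume active: I_B = (3.1 − 0.7)/27 = 0.0889 mA, giving I_C = β·I_B = 17.8 mA.
But then V_CE = 6.1 − 17.8×2.2 = -33 V < V_CE(sat) = 0.2 V — impossible in the active region.
So the transistor is saturated. With V_CE = 0.2 V, I_C = (V_CC − 0.2)/R_C = 5.9/2.2 = 2.68 mA.
Check: β·I_B = 17.8 mA > I_C = 2.68 mA, confirming saturation.

saturation; I_C ≈ 2.7 mA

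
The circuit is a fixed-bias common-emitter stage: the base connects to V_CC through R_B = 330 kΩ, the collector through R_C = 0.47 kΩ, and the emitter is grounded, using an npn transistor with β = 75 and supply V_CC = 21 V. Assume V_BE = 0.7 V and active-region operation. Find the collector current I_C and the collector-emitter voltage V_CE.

I_C ≈ 4.6 mA, V_CE ≈ 19 V

Base loop: V_CC = I_B·R_B + V_BE, so I_B = (21 − 0.7)/330 kΩ = 0.0615 mA.
In the active region I_C = β·I_B = 75 × 0.0615 = 4.61 mA.
Collector loop: V_CE = V_CC − I_C·R_C = 21 − 4.61×0.47 = 18.8 V.
Since V_CE = 18.8 V > V_CE(sat) ≈ 0.2 V, the transistor is in the active region as assumed.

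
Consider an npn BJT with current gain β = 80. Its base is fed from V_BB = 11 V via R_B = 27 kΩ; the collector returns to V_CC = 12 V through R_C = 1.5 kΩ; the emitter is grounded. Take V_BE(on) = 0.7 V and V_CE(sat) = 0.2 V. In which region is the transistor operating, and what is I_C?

Assume active: I_B = (11 − 0.7)/27 = 0.381 mA, giving I_C = β·I_B = 30.5 mA.
But then V_CE = 12 − 30.5×1.5 = -33.8 V < V_CE(sat) = 0.2 V — impossible in the active region.
So the transistor is saturated. With V_CE = 0.2 V, I_C = (V_CC − 0.2)/R_C = 11.8/1.5 = 7.87 mA.
Check: β·I_B = 30.5 mA > I_C = 7.87 mA, confirming saturation.

saturation; I_C ≈ 7.9 mA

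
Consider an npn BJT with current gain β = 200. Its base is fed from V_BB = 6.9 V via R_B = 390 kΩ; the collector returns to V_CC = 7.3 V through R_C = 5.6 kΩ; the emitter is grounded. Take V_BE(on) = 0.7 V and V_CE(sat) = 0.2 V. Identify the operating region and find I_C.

Assume active: I_B = (6.9 − 0.7)/390 = 0.0159 mA, giving I_C = β·I_B = 3.18 mA.
But then V_CE = 7.3 − 3.18×5.6 = -10.5 V < V_CE(sat) = 0.2 V — impossible in the active region.
So the transistor is saturated. With V_CE = 0.2 V, I_C = (V_CC − 0.2)/R_C = 7.1/5.6 = 1.27 mA.
Check: β·I_B = 3.18 mA > I_C = 1.27 mA, confirming saturation.

saturation; I_C ≈ 1.3 mA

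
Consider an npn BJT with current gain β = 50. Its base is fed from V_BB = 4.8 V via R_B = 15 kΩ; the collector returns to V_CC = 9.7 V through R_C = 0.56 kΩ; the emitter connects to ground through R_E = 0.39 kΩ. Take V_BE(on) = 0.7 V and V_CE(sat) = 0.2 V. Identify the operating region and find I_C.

Assume active. Base-emitter loop: I_B = (V_BB − V_BE)/(R_B + (β+1)R_E) = (4.8 − 0.7)/(15 + 51×0.39) = 0.118 mA.
I_C = β·I_B = 50×0.118 = 5.88 mA.
V_CE = V_CC − I_C·R_C − I_E·R_E = 9.7 − 5.88×0.56 − 5.99×0.39 = 4.07 V > V_CE(sat), so the active-region assumption holds.

active; I_C ≈ 5.9 mA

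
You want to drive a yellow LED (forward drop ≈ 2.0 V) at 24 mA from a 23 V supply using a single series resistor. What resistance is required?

R ≈ 0.88 kΩ

The resistor drops V_S − V_D = 23 − 2.0 = 21 V at 24 mA.
R = 21 V / 24 mA = 0.875 kΩ.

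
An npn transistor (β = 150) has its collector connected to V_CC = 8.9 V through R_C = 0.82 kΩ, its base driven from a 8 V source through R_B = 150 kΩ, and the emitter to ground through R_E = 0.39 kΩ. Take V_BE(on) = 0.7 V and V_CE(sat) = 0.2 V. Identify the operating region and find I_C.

Assume active. Base-emitter loop: I_B = (V_BB − V_BE)/(R_B + (β+1)R_E) = (8 − 0.7)/(150 + 151×0.39) = 0.0349 mA.
I_C = β·I_B = 150×0.0349 = 5.24 mA.
V_CE = V_CC − I_C·R_C − I_E·R_E = 8.9 − 5.24×0.82 − 5.28×0.39 = 2.54 V > V_CE(sat), so the active-region assumption holds.

active; I_C ≈ 5.2 mA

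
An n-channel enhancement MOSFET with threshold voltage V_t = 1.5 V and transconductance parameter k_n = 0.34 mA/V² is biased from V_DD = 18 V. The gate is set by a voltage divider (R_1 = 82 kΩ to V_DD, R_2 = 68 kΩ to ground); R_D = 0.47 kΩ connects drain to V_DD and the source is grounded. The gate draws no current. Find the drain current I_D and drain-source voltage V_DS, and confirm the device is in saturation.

V_G = V_DD·R_2/(R_1+R_2) = 18×68/150 = 8.16 V. With the source grounded, V_GS = V_G = 8.16 V.
Assume saturation: I_D = (k_n/2)(V_GS − V_t)² = (0.34/2)×(8.16 − 1.5)² = 0.17×6.66² = 7.54 mA.
V_DS = V_DD − I_D·R_D = 18 − 7.54×0.47 = 14.5 V.
Saturation requires V_DS ≥ V_GS − V_t = 6.66 V; 14.5 ≥ 6.66 ✓.

I_D ≈ 7.5 mA, V_DS ≈ 14 V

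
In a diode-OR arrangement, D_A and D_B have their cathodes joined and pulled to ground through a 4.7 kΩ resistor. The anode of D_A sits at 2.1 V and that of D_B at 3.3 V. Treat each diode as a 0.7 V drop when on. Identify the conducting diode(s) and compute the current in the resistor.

Assume both conduct. Then node N would need to be at both 2.1−0.7 = 1.4 V and 3.3−0.7 = 2.6 V, which is impossible.
Assume only D_B conducts: V_N = 3.3 − 0.7 = 2.6 V, so I_R = 2.6/4.7 = 0.553 mA.
Check D_A: its anode-to-cathode voltage is 2.1 − 2.6 = -0.5 V < 0.7 V, so it is off. The assumption is consistent.

Only D_B conducts; I_R ≈ 0.55 mA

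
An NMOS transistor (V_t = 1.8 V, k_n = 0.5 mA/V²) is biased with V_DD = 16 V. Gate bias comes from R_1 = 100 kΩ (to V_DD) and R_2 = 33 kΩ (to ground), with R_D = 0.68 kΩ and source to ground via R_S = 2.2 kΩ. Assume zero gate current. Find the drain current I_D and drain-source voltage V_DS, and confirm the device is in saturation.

I_D ≈ 0.41 mA, V_DS ≈ 15 V

V_G = V_DD·R_2/(R_1+R_2) = 16×33/133 = 3.97 V.
Assume saturation: I_D = (k_n/2)(V_GS − V_t)² with V_GS = V_G − I_D·R_S = 3.97 − 2.2·I_D.
Substituting gives 1.21·I_D² − 3.39·I_D + 1.18 = 0, with roots I_D = 0.407 or 2.39 mA.
The root I_D = 2.39 mA gives V_GS = -1.29 V ≤ V_t, so take I_D = 0.407 mA.
Then V_GS = 3.08 V and V_DS = V_DD − I_D(R_D+R_S) = 16 − 0.407×2.88 = 14.8 V.
Saturation requires V_DS ≥ V_GS − V_t = 1.28 V; 14.8 ≥ 1.28 ✓.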